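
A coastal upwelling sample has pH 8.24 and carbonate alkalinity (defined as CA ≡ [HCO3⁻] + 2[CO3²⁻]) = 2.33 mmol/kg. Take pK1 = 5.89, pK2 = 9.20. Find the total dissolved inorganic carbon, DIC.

DIC = 2.13 mmol/kg

CA = [HCO3⁻] + 2[CO3²⁻] = (α₁ + 2α₂)·DIC
At pH 8.24: [H⁺]/K1 = 10^-2.35 = 0.0044668, K2/[H⁺] = 10^-0.96 = 0.10965
α₁ = 1/(1 + 0.0044668 + 0.10965) = 1/1.1141 = 0.8976; α₂ = α₁·K2/[H⁺] = 0.09842
α₁ + 2α₂ = 1.0944
DIC = CA / (α₁ + 2α₂) = 2.33 / 1.0944 = 2.13 mmol/kg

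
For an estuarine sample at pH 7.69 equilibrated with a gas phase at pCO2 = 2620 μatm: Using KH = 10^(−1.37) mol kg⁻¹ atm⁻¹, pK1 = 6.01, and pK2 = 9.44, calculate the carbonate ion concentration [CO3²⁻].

[CO3²⁻] = 0.0951 mmol/kg

[CO2*] = KH · pCO2 = 10^(−1.37) × 2620×10^-6 = 1.118×10^-4 mol/kg
α₀ = 1/(1 + K1/[H⁺] + K1K2/[H⁺]²) = 1/(1 + 10^+1.68 + 10^-0.07) = 0.02011
DIC = [CO2*]/α₀ = 1.118×10^-4 / 0.02011 = 5.556 mmol/kg
[CO3²⁻] = α₂·DIC; α₂ = 0.01712, so [CO3²⁻] = 0.01712 × 5.556 = 0.0951 mmol/kg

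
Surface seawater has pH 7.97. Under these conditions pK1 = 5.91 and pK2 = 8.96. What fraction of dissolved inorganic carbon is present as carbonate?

α₂ = 1 / (1 + [H⁺]/K2 + [H⁺]²/(K1K2)) = 1 / (1 + 10^+0.99 + 10^-1.07)
   = 1 / (1 + 9.7724 + 0.085114) = 1/10.857 = 0.09210

α₂ = 0.0921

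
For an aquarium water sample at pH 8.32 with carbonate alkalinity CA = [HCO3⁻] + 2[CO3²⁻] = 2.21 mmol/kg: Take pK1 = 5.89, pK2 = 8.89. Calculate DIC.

DIC = 1.83 mmol/kg

CA = [HCO3⁻] + 2[CO3²⁻] = (α₁ + 2α₂)·DIC
At pH 8.32: [H⁺]/K1 = 10^-2.43 = 0.0037154, K2/[H⁺] = 10^-0.57 = 0.26915
α₁ = 1/(1 + 0.0037154 + 0.26915) = 1/1.2729 = 0.7856; α₂ = α₁·K2/[H⁺] = 0.2115
α₁ + 2α₂ = 1.2085
DIC = CA / (α₁ + 2α₂) = 2.21 / 1.2085 = 1.83 mmol/kg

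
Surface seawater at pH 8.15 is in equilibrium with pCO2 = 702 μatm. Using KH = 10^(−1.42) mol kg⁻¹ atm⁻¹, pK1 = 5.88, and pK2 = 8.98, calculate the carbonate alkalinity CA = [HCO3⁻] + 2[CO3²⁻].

[CO2*] = KH · pCO2 = 10^(−1.42) × 702×10^-6 = 2.669×10^-5 mol/kg
α₀ = 1/(1 + K1/[H⁺] + K1K2/[H⁺]²) = 1/(1 + 10^+2.27 + 10^+1.44) = 0.004657
DIC = [CO2*]/α₀ = 2.669×10^-5 / 0.004657 = 5.732 mmol/kg
CA = (α₁ + 2α₂)·DIC = (0.8671 + 2×0.1283) × 5.732 = 6.44 mmol/kg

CA = 6.44 mmol/kg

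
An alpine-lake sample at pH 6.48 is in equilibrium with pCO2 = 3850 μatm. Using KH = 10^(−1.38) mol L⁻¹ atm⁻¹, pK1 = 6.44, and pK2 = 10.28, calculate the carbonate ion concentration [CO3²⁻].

[CO3²⁻] = 0.0279 μmol/L

[CO2*] = KH · pCO2 = 10^(−1.38) × 3850×10^-6 = 1.605×10^-4 mol/L
α₀ = 1/(1 + K1/[H⁺] + K1K2/[H⁺]²) = 1/(1 + 10^+0.04 + 10^-3.76) = 0.4770
DIC = [CO2*]/α₀ = 1.605×10^-4 / 0.4770 = 0.3365 mmol/L
[CO3²⁻] = α₂·DIC; α₂ = 8.288×10^-5, so [CO3²⁻] = 8.288×10^-5 × 0.3365 = 2.79×10^-5 mmol/L = 0.0279 μmol/L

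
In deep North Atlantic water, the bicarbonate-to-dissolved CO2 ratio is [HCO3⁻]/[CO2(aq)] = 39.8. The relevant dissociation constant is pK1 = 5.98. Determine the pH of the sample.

From K1 = [H⁺][HCO3⁻]/[CO2(aq)]:  pH = pK1 + log₁₀([HCO3⁻]/[CO2(aq)])
log₁₀(39.8) = +1.600
pH = 5.98 + (+1.600) = 7.58

pH = 7.58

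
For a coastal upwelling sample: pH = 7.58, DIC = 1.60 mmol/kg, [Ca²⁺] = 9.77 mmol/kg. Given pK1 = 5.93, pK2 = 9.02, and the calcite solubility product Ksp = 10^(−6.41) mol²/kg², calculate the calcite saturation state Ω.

α₂ = 1 / (1 + [H⁺]/K2 + [H⁺]²/(K1K2)) = 1 / (1 + 10^+1.44 + 10^-0.21)
   = 1 / (1 + 27.542 + 0.61660) = 1/29.159 = 0.03429
[CO3²⁻] = α₂ × DIC = 0.03429 × 1.60 = 0.05487 mmol/kg
Ksp = 10^(−6.41) = 3.890×10^-7
Ω = [Ca²⁺][CO3²⁻]/Ksp = (9.77×10^-3)(5.487×10^-5) / 3.890×10^-7 = 1.38

Ω = 1.38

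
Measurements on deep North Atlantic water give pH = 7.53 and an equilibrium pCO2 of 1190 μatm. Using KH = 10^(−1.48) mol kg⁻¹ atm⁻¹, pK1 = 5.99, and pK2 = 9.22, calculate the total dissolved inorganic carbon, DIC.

DIC = 1.43 mmol/kg

[CO2*] = KH · pCO2 = 10^(−1.48) × 1190×10^-6 = 3.940×10^-5 mol/kg
α₀ = 1/(1 + K1/[H⁺] + K1K2/[H⁺]²) = 1/(1 + 10^+1.54 + 10^-0.15) = 0.02749
DIC = [CO2*]/α₀ = 3.940×10^-5 / 0.02749 = 1.43 mmol/kg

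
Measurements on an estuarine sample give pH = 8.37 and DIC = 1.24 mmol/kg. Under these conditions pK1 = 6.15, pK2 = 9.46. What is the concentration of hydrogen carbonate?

α₁ = 1 / (1 + [H⁺]/K1 + K2/[H⁺]) = 1 / (1 + 10^-2.22 + 10^-1.09)
   = 1 / (1 + 0.0060256 + 0.081283) = 1/1.0873 = 0.9197
[HCO3⁻] = α₁ × DIC = 0.9197 × 1.24 = 1.14 mmol/kg

[HCO3⁻] = 1.14 mmol/kg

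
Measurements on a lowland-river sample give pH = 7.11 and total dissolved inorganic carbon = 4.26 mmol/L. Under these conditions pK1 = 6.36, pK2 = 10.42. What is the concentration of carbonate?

α₂ = 1 / (1 + [H⁺]/K2 + [H⁺]²/(K1K2)) = 1 / (1 + 10^+3.31 + 10^+2.56)
   = 1 / (1 + 2041.7 + 363.08) = 1/2405.8 = 0.0004157
[CO3²⁻] = α₂ × DIC = 0.0004157 × 4.26 = 0.00177 mmol/L = 1.77 μmol/L

[CO3²⁻] = 1.77 μmol/L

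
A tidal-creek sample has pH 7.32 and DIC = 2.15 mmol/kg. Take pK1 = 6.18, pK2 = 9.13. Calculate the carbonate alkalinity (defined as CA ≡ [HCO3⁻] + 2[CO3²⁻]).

CA = 2.04 mmol/kg

CA = [HCO3⁻] + 2[CO3²⁻] = (α₁ + 2α₂)·DIC
At pH 7.32: [H⁺]/K1 = 10^-1.14 = 0.072444, K2/[H⁺] = 10^-1.81 = 0.015488
α₁ = 1/(1 + 0.072444 + 0.015488) = 1/1.0879 = 0.9192; α₂ = α₁·K2/[H⁺] = 0.01424
α₁ + 2α₂ = 0.9476
CA = 0.9476 × 2.15 = 2.04 mmol/kg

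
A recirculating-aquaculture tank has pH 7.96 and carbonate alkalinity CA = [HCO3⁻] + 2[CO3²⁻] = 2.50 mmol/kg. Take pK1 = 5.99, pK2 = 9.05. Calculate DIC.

CA = [HCO3⁻] + 2[CO3²⁻] = (α₁ + 2α₂)·DIC
At pH 7.96: [H⁺]/K1 = 10^-1.97 = 0.010715, K2/[H⁺] = 10^-1.09 = 0.081283
α₁ = 1/(1 + 0.010715 + 0.081283) = 1/1.0920 = 0.9158; α₂ = α₁·K2/[H⁺] = 0.07444
α₁ + 2α₂ = 1.0646
DIC = CA / (α₁ + 2α₂) = 2.50 / 1.0646 = 2.35 mmol/kg

DIC = 2.35 mmol/kg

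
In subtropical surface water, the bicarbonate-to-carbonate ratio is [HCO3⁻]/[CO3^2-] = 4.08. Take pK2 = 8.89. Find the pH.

pH = 8.28

From K2 = [H⁺][CO3^2-]/[HCO3⁻]:  pH = pK2 − log₁₀([HCO3⁻]/[CO3^2-])
log₁₀(4.08) = +0.611
pH = 8.89 − (+0.611) = 8.28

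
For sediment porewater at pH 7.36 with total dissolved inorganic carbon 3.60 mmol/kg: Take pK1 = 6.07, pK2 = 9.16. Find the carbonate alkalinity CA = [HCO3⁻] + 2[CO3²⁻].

CA = [HCO3⁻] + 2[CO3²⁻] = (α₁ + 2α₂)·DIC
At pH 7.36: [H⁺]/K1 = 10^-1.29 = 0.051286, K2/[H⁺] = 10^-1.80 = 0.015849
α₁ = 1/(1 + 0.051286 + 0.015849) = 1/1.0671 = 0.9371; α₂ = α₁·K2/[H⁺] = 0.01485
α₁ + 2α₂ = 0.9668
CA = 0.9668 × 3.60 = 3.48 mmol/kg

CA = 3.48 mmol/kg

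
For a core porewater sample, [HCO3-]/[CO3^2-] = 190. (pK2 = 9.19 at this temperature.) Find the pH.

pH = 6.91

From K2 = [H⁺][CO3^2-]/[HCO3-]:  pH = pK2 − log₁₀([HCO3-]/[CO3^2-])
log₁₀(190) = +2.279
pH = 9.19 − (+2.279) = 6.91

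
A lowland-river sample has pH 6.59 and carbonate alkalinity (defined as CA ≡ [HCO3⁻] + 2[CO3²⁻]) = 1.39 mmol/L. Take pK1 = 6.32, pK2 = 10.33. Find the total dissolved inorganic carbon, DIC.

CA = [HCO3⁻] + 2[CO3²⁻] = (α₁ + 2α₂)·DIC
At pH 6.59: [H⁺]/K1 = 10^-0.27 = 0.53703, K2/[H⁺] = 10^-3.74 = 0.00018197
α₁ = 1/(1 + 0.53703 + 0.00018197) = 1/1.5372 = 0.6505; α₂ = α₁·K2/[H⁺] = 0.0001184
α₁ + 2α₂ = 0.6508
DIC = CA / (α₁ + 2α₂) = 1.39 / 0.6508 = 2.14 mmol/L

DIC = 2.14 mmol/L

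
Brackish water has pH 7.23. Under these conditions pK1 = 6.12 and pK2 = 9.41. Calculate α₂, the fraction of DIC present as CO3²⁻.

α₂ = 1 / (1 + [H⁺]/K2 + [H⁺]²/(K1K2)) = 1 / (1 + 10^+2.18 + 10^+1.07)
   = 1 / (1 + 151.36 + 11.749) = 1/164.11 = 0.006094

α₂ = 0.00609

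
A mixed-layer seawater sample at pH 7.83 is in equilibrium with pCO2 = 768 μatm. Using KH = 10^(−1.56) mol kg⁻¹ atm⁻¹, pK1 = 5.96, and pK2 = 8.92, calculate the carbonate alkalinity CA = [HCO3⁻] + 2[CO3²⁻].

CA = 1.82 mmol/kg

[CO2*] = KH · pCO2 = 10^(−1.56) × 768×10^-6 = 2.115×10^-5 mol/kg
α₀ = 1/(1 + K1/[H⁺] + K1K2/[H⁺]²) = 1/(1 + 10^+1.87 + 10^+0.78) = 0.01232
DIC = [CO2*]/α₀ = 2.115×10^-5 / 0.01232 = 1.717 mmol/kg
CA = (α₁ + 2α₂)·DIC = (0.9134 + 2×0.07425) × 1.717 = 1.82 mmol/kg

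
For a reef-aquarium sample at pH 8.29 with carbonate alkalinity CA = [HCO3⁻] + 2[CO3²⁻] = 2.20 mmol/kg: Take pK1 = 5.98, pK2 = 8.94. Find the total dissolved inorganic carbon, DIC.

DIC = 1.87 mmol/kg

CA = [HCO3⁻] + 2[CO3²⁻] = (α₁ + 2α₂)·DIC
At pH 8.29: [H⁺]/K1 = 10^-2.31 = 0.0048978, K2/[H⁺] = 10^-0.65 = 0.22387
α₁ = 1/(1 + 0.0048978 + 0.22387) = 1/1.2288 = 0.8138; α₂ = α₁·K2/[H⁺] = 0.1822
α₁ + 2α₂ = 1.1782
DIC = CA / (α₁ + 2α₂) = 2.20 / 1.1782 = 1.87 mmol/kg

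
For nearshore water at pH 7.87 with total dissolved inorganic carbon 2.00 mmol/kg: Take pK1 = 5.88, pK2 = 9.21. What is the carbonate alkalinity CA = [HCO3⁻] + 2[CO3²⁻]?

CA = 2.07 mmol/kg

CA = [HCO3⁻] + 2[CO3²⁻] = (α₁ + 2α₂)·DIC
At pH 7.87: [H⁺]/K1 = 10^-1.99 = 0.010233, K2/[H⁺] = 10^-1.34 = 0.045709
α₁ = 1/(1 + 0.010233 + 0.045709) = 1/1.0559 = 0.9470; α₂ = α₁·K2/[H⁺] = 0.04329
α₁ + 2α₂ = 1.0336
CA = 1.0336 × 2.00 = 2.07 mmol/kg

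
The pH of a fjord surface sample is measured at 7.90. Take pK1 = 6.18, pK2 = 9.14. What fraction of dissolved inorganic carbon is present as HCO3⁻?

α₁ = 1 / (1 + [H⁺]/K1 + K2/[H⁺]) = 1 / (1 + 10^-1.72 + 10^-1.24)
   = 1 / (1 + 0.019055 + 0.057544) = 1/1.0766 = 0.9289

α₁ = 0.929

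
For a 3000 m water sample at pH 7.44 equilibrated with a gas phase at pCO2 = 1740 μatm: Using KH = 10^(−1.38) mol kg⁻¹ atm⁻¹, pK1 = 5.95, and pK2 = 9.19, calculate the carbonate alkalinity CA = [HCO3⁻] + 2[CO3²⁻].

CA = 2.32 mmol/kg

[CO2*] = KH · pCO2 = 10^(−1.38) × 1740×10^-6 = 7.254×10^-5 mol/kg
α₀ = 1/(1 + K1/[H⁺] + K1K2/[H⁺]²) = 1/(1 + 10^+1.49 + 10^-0.26) = 0.03081
DIC = [CO2*]/α₀ = 7.254×10^-5 / 0.03081 = 2.354 mmol/kg
CA = (α₁ + 2α₂)·DIC = (0.9523 + 2×0.01693) × 2.354 = 2.32 mmol/kg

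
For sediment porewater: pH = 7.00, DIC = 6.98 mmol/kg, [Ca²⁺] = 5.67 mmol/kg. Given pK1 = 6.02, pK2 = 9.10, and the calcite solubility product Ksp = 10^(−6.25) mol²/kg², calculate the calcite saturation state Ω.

α₂ = 1 / (1 + [H⁺]/K2 + [H⁺]²/(K1K2)) = 1 / (1 + 10^+2.10 + 10^+1.12)
   = 1 / (1 + 125.89 + 13.183) = 1/140.08 = 0.007139
[CO3²⁻] = α₂ × DIC = 0.007139 × 6.98 = 0.04983 mmol/kg
Ksp = 10^(−6.25) = 5.623×10^-7
Ω = [Ca²⁺][CO3²⁻]/Ksp = (5.67×10^-3)(4.983×10^-5) / 5.623×10^-7 = 0.502

Ω = 0.502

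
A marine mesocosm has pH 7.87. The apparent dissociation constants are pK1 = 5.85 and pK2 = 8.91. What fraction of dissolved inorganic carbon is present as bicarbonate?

α₁ = 1 / (1 + [H⁺]/K1 + K2/[H⁺]) = 1 / (1 + 10^-2.02 + 10^-1.04)
   = 1 / (1 + 0.0095499 + 0.091201) = 1/1.1008 = 0.9085

α₁ = 0.908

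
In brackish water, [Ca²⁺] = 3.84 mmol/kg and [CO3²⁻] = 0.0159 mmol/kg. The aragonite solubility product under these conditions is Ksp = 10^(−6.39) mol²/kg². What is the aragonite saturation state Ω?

Ω = 0.150

Ksp = 10^(−6.39) = 4.074×10^-7
Ω = [Ca²⁺][CO3²⁻]/Ksp = (3.84×10^-3)(0.0159×10^-3) / 4.074×10^-7 = 0.150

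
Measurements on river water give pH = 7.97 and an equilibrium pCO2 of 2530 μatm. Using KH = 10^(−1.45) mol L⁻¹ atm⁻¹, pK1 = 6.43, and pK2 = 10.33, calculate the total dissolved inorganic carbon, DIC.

DIC = 3.22 mmol/L

[CO2*] = KH · pCO2 = 10^(−1.45) × 2530×10^-6 = 8.977×10^-5 mol/L
α₀ = 1/(1 + K1/[H⁺] + K1K2/[H⁺]²) = 1/(1 + 10^+1.54 + 10^-0.82) = 0.02791
DIC = [CO2*]/α₀ = 8.977×10^-5 / 0.02791 = 3.22 mmol/L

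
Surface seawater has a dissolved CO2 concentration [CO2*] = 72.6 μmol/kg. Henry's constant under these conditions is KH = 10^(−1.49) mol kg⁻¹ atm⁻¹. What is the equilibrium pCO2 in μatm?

pCO2 = 2240 μatm

KH = 10^(−1.49) = 3.236×10^-2 mol kg⁻¹ atm⁻¹
pCO2 = [CO2*]/KH = 72.6×10^-6 / 3.236×10^-2 = 2.24×10^-3 atm = 2240 μatm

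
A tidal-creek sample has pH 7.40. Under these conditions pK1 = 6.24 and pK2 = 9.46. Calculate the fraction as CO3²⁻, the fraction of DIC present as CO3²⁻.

α₂ = 1 / (1 + [H⁺]/K2 + [H⁺]²/(K1K2)) = 1 / (1 + 10^+2.06 + 10^+0.90)
   = 1 / (1 + 114.82 + 7.9433) = 1/123.76 = 0.008080

α₂ = 0.00808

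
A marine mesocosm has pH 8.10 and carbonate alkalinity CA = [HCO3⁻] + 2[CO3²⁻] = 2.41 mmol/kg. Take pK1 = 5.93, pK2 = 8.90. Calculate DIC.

DIC = 2.13 mmol/kg

CA = [HCO3⁻] + 2[CO3²⁻] = (α₁ + 2α₂)·DIC
At pH 8.10: [H⁺]/K1 = 10^-2.17 = 0.0067608, K2/[H⁺] = 10^-0.80 = 0.15849
α₁ = 1/(1 + 0.0067608 + 0.15849) = 1/1.1653 = 0.8582; α₂ = α₁·K2/[H⁺] = 0.1360
α₁ + 2α₂ = 1.1302
DIC = CA / (α₁ + 2α₂) = 2.41 / 1.1302 = 2.13 mmol/kg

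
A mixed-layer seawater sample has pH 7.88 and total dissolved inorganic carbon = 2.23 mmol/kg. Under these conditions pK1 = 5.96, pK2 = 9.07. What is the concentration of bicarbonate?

[HCO3⁻] = 2.07 mmol/kg

α₁ = 1 / (1 + [H⁺]/K1 + K2/[H⁺]) = 1 / (1 + 10^-1.92 + 10^-1.19)
   = 1 / (1 + 0.012023 + 0.064565) = 1/1.0766 = 0.9289
[HCO3⁻] = α₁ × DIC = 0.9289 × 2.23 = 2.07 mmol/kg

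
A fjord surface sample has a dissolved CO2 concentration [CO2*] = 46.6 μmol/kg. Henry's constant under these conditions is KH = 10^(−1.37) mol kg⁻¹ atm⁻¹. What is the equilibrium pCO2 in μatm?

pCO2 = 1090 μatm

KH = 10^(−1.37) = 4.266×10^-2 mol kg⁻¹ atm⁻¹
pCO2 = [CO2*]/KH = 46.6×10^-6 / 4.266×10^-2 = 1.09×10^-3 atm = 1090 μatm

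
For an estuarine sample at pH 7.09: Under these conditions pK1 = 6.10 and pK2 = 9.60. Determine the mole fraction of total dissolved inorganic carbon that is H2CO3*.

α₀ = 0.0926

α₀ = 1 / (1 + K1/[H⁺] + K1K2/[H⁺]²) = 1 / (1 + 10^+0.99 + 10^-1.52)
   = 1 / (1 + 9.7724 + 0.030200) = 1/10.803 = 0.09257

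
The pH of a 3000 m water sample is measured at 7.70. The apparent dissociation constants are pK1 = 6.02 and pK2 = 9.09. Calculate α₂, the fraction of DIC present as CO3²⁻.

α₂ = 0.0384

α₂ = 1 / (1 + [H⁺]/K2 + [H⁺]²/(K1K2)) = 1 / (1 + 10^+1.39 + 10^-0.29)
   = 1 / (1 + 24.547 + 0.51286) = 1/26.060 = 0.03837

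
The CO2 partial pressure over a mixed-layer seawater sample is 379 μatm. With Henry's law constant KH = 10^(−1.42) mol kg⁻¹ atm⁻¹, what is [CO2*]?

[CO2*] = 14.4 μmol/kg

KH = 10^(−1.42) = 3.802×10^-2 mol kg⁻¹ atm⁻¹
[CO2*] = KH · pCO2 = 3.802×10^-2 × 379×10^-6 atm = 1.44×10^-5 mol/kg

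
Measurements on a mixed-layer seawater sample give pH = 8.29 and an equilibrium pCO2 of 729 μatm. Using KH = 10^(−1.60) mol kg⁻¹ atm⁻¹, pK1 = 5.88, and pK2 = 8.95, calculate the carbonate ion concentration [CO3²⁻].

[CO3²⁻] = 1.03 mmol/kg

[CO2*] = KH · pCO2 = 10^(−1.60) × 729×10^-6 = 1.831×10^-5 mol/kg
α₀ = 1/(1 + K1/[H⁺] + K1K2/[H⁺]²) = 1/(1 + 10^+2.41 + 10^+1.75) = 0.003182
DIC = [CO2*]/α₀ = 1.831×10^-5 / 0.003182 = 5.755 mmol/kg
[CO3²⁻] = α₂·DIC; α₂ = 0.1789, so [CO3²⁻] = 0.1789 × 5.755 = 1.03 mmol/kg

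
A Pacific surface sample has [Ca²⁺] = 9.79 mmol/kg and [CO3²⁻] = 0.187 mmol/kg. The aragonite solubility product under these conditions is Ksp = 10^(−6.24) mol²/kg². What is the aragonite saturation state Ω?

Ksp = 10^(−6.24) = 5.754×10^-7
Ω = [Ca²⁺][CO3²⁻]/Ksp = (9.79×10^-3)(0.187×10^-3) / 5.754×10^-7 = 3.18

Ω = 3.18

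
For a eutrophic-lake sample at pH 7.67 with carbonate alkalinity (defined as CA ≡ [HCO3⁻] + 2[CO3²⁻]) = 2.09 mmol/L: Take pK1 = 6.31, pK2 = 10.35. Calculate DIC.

CA = [HCO3⁻] + 2[CO3²⁻] = (α₁ + 2α₂)·DIC
At pH 7.67: [H⁺]/K1 = 10^-1.36 = 0.043652, K2/[H⁺] = 10^-2.68 = 0.0020893
α₁ = 1/(1 + 0.043652 + 0.0020893) = 1/1.0457 = 0.9563; α₂ = α₁·K2/[H⁺] = 0.001998
α₁ + 2α₂ = 0.9603
DIC = CA / (α₁ + 2α₂) = 2.09 / 0.9603 = 2.18 mmol/L

DIC = 2.18 mmol/L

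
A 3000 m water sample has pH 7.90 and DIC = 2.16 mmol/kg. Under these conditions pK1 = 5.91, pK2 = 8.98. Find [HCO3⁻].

[HCO3⁻] = 1.98 mmol/kg

α₁ = 1 / (1 + [H⁺]/K1 + K2/[H⁺]) = 1 / (1 + 10^-1.99 + 10^-1.08)
   = 1 / (1 + 0.010233 + 0.083176) = 1/1.0934 = 0.9146
[HCO3⁻] = α₁ × DIC = 0.9146 × 2.16 = 1.98 mmol/kg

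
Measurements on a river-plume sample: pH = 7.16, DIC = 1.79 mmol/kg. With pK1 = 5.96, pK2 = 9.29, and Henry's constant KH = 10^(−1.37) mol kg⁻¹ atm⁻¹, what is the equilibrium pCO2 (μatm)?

pCO2 = 2470 μatm

α₀ = 1 / (1 + K1/[H⁺] + K1K2/[H⁺]²) = 1 / (1 + 10^+1.20 + 10^-0.93)
   = 1 / (1 + 15.849 + 0.11749) = 1/16.966 = 0.05894
[CO2*] = α₀ × DIC = 0.05894 × 1.79 = 0.1055 mmol/kg
pCO2 = [CO2*]/KH = 1.055×10^-4 / 4.266×10^-2 = 2470 μatm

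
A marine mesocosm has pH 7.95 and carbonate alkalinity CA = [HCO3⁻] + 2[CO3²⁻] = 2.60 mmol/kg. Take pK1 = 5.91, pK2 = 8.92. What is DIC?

DIC = 2.39 mmol/kg

CA = [HCO3⁻] + 2[CO3²⁻] = (α₁ + 2α₂)·DIC
At pH 7.95: [H⁺]/K1 = 10^-2.04 = 0.0091201, K2/[H⁺] = 10^-0.97 = 0.10715
α₁ = 1/(1 + 0.0091201 + 0.10715) = 1/1.1163 = 0.8958; α₂ = α₁·K2/[H⁺] = 0.09599
α₁ + 2α₂ = 1.0878
DIC = CA / (α₁ + 2α₂) = 2.60 / 1.0878 = 2.39 mmol/kg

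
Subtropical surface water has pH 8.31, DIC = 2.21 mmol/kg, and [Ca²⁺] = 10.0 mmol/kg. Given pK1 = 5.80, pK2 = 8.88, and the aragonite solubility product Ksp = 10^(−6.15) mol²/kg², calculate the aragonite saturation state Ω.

α₂ = 1 / (1 + [H⁺]/K2 + [H⁺]²/(K1K2)) = 1 / (1 + 10^+0.57 + 10^-1.94)
   = 1 / (1 + 3.7154 + 0.011482) = 1/4.7268 = 0.2116
[CO3²⁻] = α₂ × DIC = 0.2116 × 2.21 = 0.4675 mmol/kg
Ksp = 10^(−6.15) = 7.079×10^-7
Ω = [Ca²⁺][CO3²⁻]/Ksp = (10.0×10^-3)(4.675×10^-4) / 7.079×10^-7 = 6.60

Ω = 6.60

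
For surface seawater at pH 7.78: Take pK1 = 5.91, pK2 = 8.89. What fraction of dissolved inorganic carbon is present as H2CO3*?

α₀ = 0.0124

α₀ = 1 / (1 + K1/[H⁺] + K1K2/[H⁺]²) = 1 / (1 + 10^+1.87 + 10^+0.76)
   = 1 / (1 + 74.131 + 5.7544) = 1/80.885 = 0.01236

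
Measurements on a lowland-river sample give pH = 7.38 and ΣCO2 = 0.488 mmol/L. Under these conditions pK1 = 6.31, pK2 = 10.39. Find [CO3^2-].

[CO3²⁻] = 0.439 μmol/L

α₂ = 1 / (1 + [H⁺]/K2 + [H⁺]²/(K1K2)) = 1 / (1 + 10^+3.01 + 10^+1.94)
   = 1 / (1 + 1023.3 + 87.096) = 1/1111.4 = 0.0008998
[CO3²⁻] = α₂ × DIC = 0.0008998 × 0.488 = 0.000439 mmol/L = 0.439 μmol/L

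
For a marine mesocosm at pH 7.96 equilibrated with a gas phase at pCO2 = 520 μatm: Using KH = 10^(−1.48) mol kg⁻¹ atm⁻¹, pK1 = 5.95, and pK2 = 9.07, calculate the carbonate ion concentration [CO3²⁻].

[CO2*] = KH · pCO2 = 10^(−1.48) × 520×10^-6 = 1.722×10^-5 mol/kg
α₀ = 1/(1 + K1/[H⁺] + K1K2/[H⁺]²) = 1/(1 + 10^+2.01 + 10^+0.90) = 0.008987
DIC = [CO2*]/α₀ = 1.722×10^-5 / 0.008987 = 1.916 mmol/kg
[CO3²⁻] = α₂·DIC; α₂ = 0.07139, so [CO3²⁻] = 0.07139 × 1.916 = 0.137 mmol/kg

[CO3²⁻] = 0.137 mmol/kg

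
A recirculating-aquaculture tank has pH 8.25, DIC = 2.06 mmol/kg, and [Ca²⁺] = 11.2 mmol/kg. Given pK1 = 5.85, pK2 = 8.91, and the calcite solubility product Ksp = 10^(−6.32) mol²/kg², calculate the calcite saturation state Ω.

Ω = 8.62

α₂ = 1 / (1 + [H⁺]/K2 + [H⁺]²/(K1K2)) = 1 / (1 + 10^+0.66 + 10^-1.74)
   = 1 / (1 + 4.5709 + 0.018197) = 1/5.5891 = 0.1789
[CO3²⁻] = α₂ × DIC = 0.1789 × 2.06 = 0.3686 mmol/kg
Ksp = 10^(−6.32) = 4.786×10^-7
Ω = [Ca²⁺][CO3²⁻]/Ksp = (11.2×10^-3)(3.686×10^-4) / 4.786×10^-7 = 8.62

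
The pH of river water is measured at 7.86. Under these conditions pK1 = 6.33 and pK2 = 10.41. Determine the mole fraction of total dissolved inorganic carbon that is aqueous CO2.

α₀ = 0.0286

α₀ = 1 / (1 + K1/[H⁺] + K1K2/[H⁺]²) = 1 / (1 + 10^+1.53 + 10^-1.02)
   = 1 / (1 + 33.884 + 0.095499) = 1/34.980 = 0.02859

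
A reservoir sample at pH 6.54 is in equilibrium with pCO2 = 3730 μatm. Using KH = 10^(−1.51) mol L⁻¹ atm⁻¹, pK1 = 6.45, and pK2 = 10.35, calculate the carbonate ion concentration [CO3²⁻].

[CO3²⁻] = 0.0220 μmol/L

[CO2*] = KH · pCO2 = 10^(−1.51) × 3730×10^-6 = 1.153×10^-4 mol/L
α₀ = 1/(1 + K1/[H⁺] + K1K2/[H⁺]²) = 1/(1 + 10^+0.09 + 10^-3.72) = 0.4483
DIC = [CO2*]/α₀ = 1.153×10^-4 / 0.4483 = 0.2571 mmol/L
[CO3²⁻] = α₂·DIC; α₂ = 8.543×10^-5, so [CO3²⁻] = 8.543×10^-5 × 0.2571 = 2.20×10^-5 mmol/L = 0.0220 μmol/L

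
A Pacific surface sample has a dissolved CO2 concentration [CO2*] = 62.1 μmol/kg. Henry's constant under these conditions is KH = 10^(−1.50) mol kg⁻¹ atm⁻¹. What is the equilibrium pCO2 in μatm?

pCO2 = 1960 μatm

KH = 10^(−1.50) = 3.162×10^-2 mol kg⁻¹ atm⁻¹
pCO2 = [CO2*]/KH = 62.1×10^-6 / 3.162×10^-2 = 1.96×10^-3 atm = 1960 μatm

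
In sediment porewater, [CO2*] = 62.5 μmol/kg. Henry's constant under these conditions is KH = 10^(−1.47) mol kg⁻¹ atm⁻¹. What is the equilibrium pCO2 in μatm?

KH = 10^(−1.47) = 3.388×10^-2 mol kg⁻¹ atm⁻¹
pCO2 = [CO2*]/KH = 62.5×10^-6 / 3.388×10^-2 = 1.84×10^-3 atm = 1840 μatm

pCO2 = 1840 μatm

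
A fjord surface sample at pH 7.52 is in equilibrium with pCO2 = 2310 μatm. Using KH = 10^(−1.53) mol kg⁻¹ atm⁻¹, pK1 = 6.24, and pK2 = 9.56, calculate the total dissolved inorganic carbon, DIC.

DIC = 1.38 mmol/kg

[CO2*] = KH · pCO2 = 10^(−1.53) × 2310×10^-6 = 6.817×10^-5 mol/kg
α₀ = 1/(1 + K1/[H⁺] + K1K2/[H⁺]²) = 1/(1 + 10^+1.28 + 10^-0.76) = 0.04944
DIC = [CO2*]/α₀ = 6.817×10^-5 / 0.04944 = 1.38 mmol/kg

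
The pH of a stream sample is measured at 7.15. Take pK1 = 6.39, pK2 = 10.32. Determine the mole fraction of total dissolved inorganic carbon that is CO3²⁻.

α₂ = 0.000576

α₂ = 1 / (1 + [H⁺]/K2 + [H⁺]²/(K1K2)) = 1 / (1 + 10^+3.17 + 10^+2.41)
   = 1 / (1 + 1479.1 + 257.04) = 1/1737.1 = 0.0005757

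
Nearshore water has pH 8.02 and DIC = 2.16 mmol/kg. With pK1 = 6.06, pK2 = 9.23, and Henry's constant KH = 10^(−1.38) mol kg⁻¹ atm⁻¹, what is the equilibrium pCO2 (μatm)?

α₀ = 1 / (1 + K1/[H⁺] + K1K2/[H⁺]²) = 1 / (1 + 10^+1.96 + 10^+0.75)
   = 1 / (1 + 91.201 + 5.6234) = 1/97.824 = 0.01022
[CO2*] = α₀ × DIC = 0.01022 × 2.16 = 0.02208 mmol/kg
pCO2 = [CO2*]/KH = 2.208×10^-5 / 4.169×10^-2 = 530 μatm

pCO2 = 530 μatm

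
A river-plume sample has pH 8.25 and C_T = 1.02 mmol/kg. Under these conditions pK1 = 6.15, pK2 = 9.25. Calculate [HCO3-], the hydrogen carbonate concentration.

α₁ = 1 / (1 + [H⁺]/K1 + K2/[H⁺]) = 1 / (1 + 10^-2.10 + 10^-1.00)
   = 1 / (1 + 0.0079433 + 0.10000) = 1/1.1079 = 0.9026
[HCO3⁻] = α₁ × DIC = 0.9026 × 1.02 = 0.921 mmol/kg

[HCO3⁻] = 0.921 mmol/kg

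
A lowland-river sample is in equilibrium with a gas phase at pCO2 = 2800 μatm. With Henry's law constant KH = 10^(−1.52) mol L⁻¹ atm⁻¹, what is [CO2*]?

[CO2*] = 84.6 μmol/L

KH = 10^(−1.52) = 3.020×10^-2 mol L⁻¹ atm⁻¹
[CO2*] = KH · pCO2 = 3.020×10^-2 × 2800×10^-6 atm = 8.46×10^-5 mol/L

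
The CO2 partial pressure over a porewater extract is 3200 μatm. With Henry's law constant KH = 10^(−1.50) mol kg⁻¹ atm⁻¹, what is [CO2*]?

KH = 10^(−1.50) = 3.162×10^-2 mol kg⁻¹ atm⁻¹
[CO2*] = KH · pCO2 = 3.162×10^-2 × 3200×10^-6 atm = 1.01×10^-4 mol/kg

[CO2*] = 101 μmol/kg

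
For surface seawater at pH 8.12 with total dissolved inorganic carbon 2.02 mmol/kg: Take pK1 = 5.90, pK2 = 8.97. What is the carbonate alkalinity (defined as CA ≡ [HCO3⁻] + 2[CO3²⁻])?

CA = [HCO3⁻] + 2[CO3²⁻] = (α₁ + 2α₂)·DIC
At pH 8.12: [H⁺]/K1 = 10^-2.22 = 0.0060256, K2/[H⁺] = 10^-0.85 = 0.14125
α₁ = 1/(1 + 0.0060256 + 0.14125) = 1/1.1473 = 0.8716; α₂ = α₁·K2/[H⁺] = 0.1231
α₁ + 2α₂ = 1.1179
CA = 1.1179 × 2.02 = 2.26 mmol/kg

CA = 2.26 mmol/kg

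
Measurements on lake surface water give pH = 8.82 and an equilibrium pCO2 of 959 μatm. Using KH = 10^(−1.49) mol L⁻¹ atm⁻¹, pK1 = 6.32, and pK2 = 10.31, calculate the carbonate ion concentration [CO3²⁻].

[CO2*] = KH · pCO2 = 10^(−1.49) × 959×10^-6 = 3.103×10^-5 mol/L
α₀ = 1/(1 + K1/[H⁺] + K1K2/[H⁺]²) = 1/(1 + 10^+2.50 + 10^+1.01) = 0.003054
DIC = [CO2*]/α₀ = 3.103×10^-5 / 0.003054 = 10.16 mmol/L
[CO3²⁻] = α₂·DIC; α₂ = 0.03125, so [CO3²⁻] = 0.03125 × 10.16 = 0.318 mmol/L

[CO3²⁻] = 0.318 mmol/L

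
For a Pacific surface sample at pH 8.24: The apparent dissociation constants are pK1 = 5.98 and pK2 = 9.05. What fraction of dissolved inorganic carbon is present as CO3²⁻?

α₂ = 1 / (1 + [H⁺]/K2 + [H⁺]²/(K1K2)) = 1 / (1 + 10^+0.81 + 10^-1.45)
   = 1 / (1 + 6.4565 + 0.035481) = 1/7.4920 = 0.1335

α₂ = 0.133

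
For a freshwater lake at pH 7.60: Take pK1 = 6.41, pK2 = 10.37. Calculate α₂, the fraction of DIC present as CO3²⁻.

α₂ = 1 / (1 + [H⁺]/K2 + [H⁺]²/(K1K2)) = 1 / (1 + 10^+2.77 + 10^+1.58)
   = 1 / (1 + 588.84 + 38.019) = 1/627.86 = 0.001593

α₂ = 0.00159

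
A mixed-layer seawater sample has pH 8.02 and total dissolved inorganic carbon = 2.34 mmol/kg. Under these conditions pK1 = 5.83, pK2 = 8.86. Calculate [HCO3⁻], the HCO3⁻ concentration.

[HCO3⁻] = 2.03 mmol/kg

α₁ = 1 / (1 + [H⁺]/K1 + K2/[H⁺]) = 1 / (1 + 10^-2.19 + 10^-0.84)
   = 1 / (1 + 0.0064565 + 0.14454) = 1/1.1510 = 0.8688
[HCO3⁻] = α₁ × DIC = 0.8688 × 2.34 = 2.03 mmol/kg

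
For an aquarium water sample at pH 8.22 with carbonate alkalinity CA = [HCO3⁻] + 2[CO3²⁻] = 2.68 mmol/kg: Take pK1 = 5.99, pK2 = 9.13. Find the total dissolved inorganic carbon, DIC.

DIC = 2.43 mmol/kg

CA = [HCO3⁻] + 2[CO3²⁻] = (α₁ + 2α₂)·DIC
At pH 8.22: [H⁺]/K1 = 10^-2.23 = 0.0058884, K2/[H⁺] = 10^-0.91 = 0.12303
α₁ = 1/(1 + 0.0058884 + 0.12303) = 1/1.1289 = 0.8858; α₂ = α₁·K2/[H⁺] = 0.1090
α₁ + 2α₂ = 1.1038
DIC = CA / (α₁ + 2α₂) = 2.68 / 1.1038 = 2.43 mmol/kg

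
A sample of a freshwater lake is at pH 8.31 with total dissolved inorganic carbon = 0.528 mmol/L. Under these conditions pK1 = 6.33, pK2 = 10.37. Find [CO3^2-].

α₂ = 1 / (1 + [H⁺]/K2 + [H⁺]²/(K1K2)) = 1 / (1 + 10^+2.06 + 10^+0.08)
   = 1 / (1 + 114.82 + 1.2023) = 1/117.02 = 0.008546
[CO3²⁻] = α₂ × DIC = 0.008546 × 0.528 = 0.00451 mmol/L = 4.51 μmol/L

[CO3²⁻] = 4.51 μmol/L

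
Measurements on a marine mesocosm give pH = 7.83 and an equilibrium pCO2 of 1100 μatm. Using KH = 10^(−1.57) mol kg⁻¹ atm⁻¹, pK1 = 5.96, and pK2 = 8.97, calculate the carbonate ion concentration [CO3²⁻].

[CO2*] = KH · pCO2 = 10^(−1.57) × 1100×10^-6 = 2.961×10^-5 mol/kg
α₀ = 1/(1 + K1/[H⁺] + K1K2/[H⁺]²) = 1/(1 + 10^+1.87 + 10^+0.73) = 0.01242
DIC = [CO2*]/α₀ = 2.961×10^-5 / 0.01242 = 2.383 mmol/kg
[CO3²⁻] = α₂·DIC; α₂ = 0.06671, so [CO3²⁻] = 0.06671 × 2.383 = 0.159 mmol/kg

[CO3²⁻] = 0.159 mmol/kg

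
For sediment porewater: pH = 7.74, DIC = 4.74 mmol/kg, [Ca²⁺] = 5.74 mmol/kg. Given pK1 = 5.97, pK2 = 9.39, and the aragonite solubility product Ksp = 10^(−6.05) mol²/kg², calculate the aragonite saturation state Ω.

Ω = 0.658

α₂ = 1 / (1 + [H⁺]/K2 + [H⁺]²/(K1K2)) = 1 / (1 + 10^+1.65 + 10^-0.12)
   = 1 / (1 + 44.668 + 0.75858) = 1/46.427 = 0.02154
[CO3²⁻] = α₂ × DIC = 0.02154 × 4.74 = 0.1021 mmol/kg
Ksp = 10^(−6.05) = 8.913×10^-7
Ω = [Ca²⁺][CO3²⁻]/Ksp = (5.74×10^-3)(1.021×10^-4) / 8.913×10^-7 = 0.658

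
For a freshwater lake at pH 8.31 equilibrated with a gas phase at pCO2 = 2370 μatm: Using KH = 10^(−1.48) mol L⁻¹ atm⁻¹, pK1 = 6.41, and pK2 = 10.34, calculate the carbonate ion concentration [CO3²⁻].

[CO2*] = KH · pCO2 = 10^(−1.48) × 2370×10^-6 = 7.848×10^-5 mol/L
α₀ = 1/(1 + K1/[H⁺] + K1K2/[H⁺]²) = 1/(1 + 10^+1.90 + 10^-0.13) = 0.01232
DIC = [CO2*]/α₀ = 7.848×10^-5 / 0.01232 = 6.370 mmol/L
[CO3²⁻] = α₂·DIC; α₂ = 0.009132, so [CO3²⁻] = 0.009132 × 6.370 = 0.0582 mmol/L

[CO3²⁻] = 0.0582 mmol/L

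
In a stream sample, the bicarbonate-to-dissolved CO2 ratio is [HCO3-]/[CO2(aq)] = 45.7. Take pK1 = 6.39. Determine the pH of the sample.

pH = 8.05

From K1 = [H⁺][HCO3-]/[CO2(aq)]:  pH = pK1 + log₁₀([HCO3-]/[CO2(aq)])
log₁₀(45.7) = +1.660
pH = 6.39 + (+1.660) = 8.05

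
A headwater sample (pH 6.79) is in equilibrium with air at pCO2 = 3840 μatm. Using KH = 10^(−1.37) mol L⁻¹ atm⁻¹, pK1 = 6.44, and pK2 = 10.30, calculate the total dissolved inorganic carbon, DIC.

[CO2*] = KH · pCO2 = 10^(−1.37) × 3840×10^-6 = 1.638×10^-4 mol/L
α₀ = 1/(1 + K1/[H⁺] + K1K2/[H⁺]²) = 1/(1 + 10^+0.35 + 10^-3.16) = 0.3087
DIC = [CO2*]/α₀ = 1.638×10^-4 / 0.3087 = 0.531 mmol/L

DIC = 0.531 mmol/L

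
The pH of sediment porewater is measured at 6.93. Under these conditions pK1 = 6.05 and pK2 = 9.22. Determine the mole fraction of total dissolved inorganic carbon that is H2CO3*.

α₀ = 1 / (1 + K1/[H⁺] + K1K2/[H⁺]²) = 1 / (1 + 10^+0.88 + 10^-1.41)
   = 1 / (1 + 7.5858 + 0.038905) = 1/8.6247 = 0.1159

α₀ = 0.116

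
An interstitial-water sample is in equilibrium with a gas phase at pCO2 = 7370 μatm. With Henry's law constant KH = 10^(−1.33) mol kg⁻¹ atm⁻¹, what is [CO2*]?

[CO2*] = 345 μmol/kg

KH = 10^(−1.33) = 4.677×10^-2 mol kg⁻¹ atm⁻¹
[CO2*] = KH · pCO2 = 4.677×10^-2 × 7370×10^-6 atm = 3.45×10^-4 mol/kg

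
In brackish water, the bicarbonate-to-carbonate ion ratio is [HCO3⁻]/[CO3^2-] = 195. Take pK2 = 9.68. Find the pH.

From K2 = [H⁺][CO3^2-]/[HCO3⁻]:  pH = pK2 − log₁₀([HCO3⁻]/[CO3^2-])
log₁₀(195) = +2.290
pH = 9.68 − (+2.290) = 7.39

pH = 7.39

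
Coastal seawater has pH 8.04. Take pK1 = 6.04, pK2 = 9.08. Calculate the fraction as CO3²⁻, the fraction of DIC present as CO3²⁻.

α₂ = 0.0828

α₂ = 1 / (1 + [H⁺]/K2 + [H⁺]²/(K1K2)) = 1 / (1 + 10^+1.04 + 10^-0.96)
   = 1 / (1 + 10.965 + 0.10965) = 1/12.074 = 0.08282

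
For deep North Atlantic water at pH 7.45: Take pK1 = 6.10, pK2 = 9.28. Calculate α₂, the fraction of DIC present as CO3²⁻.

α₂ = 0.0140

α₂ = 1 / (1 + [H⁺]/K2 + [H⁺]²/(K1K2)) = 1 / (1 + 10^+1.83 + 10^+0.48)
   = 1 / (1 + 67.608 + 3.0200) = 1/71.628 = 0.01396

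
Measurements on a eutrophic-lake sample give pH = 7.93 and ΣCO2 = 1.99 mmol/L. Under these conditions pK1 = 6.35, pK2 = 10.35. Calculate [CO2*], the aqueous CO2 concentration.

α₀ = 1 / (1 + K1/[H⁺] + K1K2/[H⁺]²) = 1 / (1 + 10^+1.58 + 10^-0.84)
   = 1 / (1 + 38.019 + 0.14454) = 1/39.163 = 0.02553
[CO2*] = α₀ × DIC = 0.02553 × 1.99 = 0.0508 mmol/L

[CO2*] = 0.0508 mmol/L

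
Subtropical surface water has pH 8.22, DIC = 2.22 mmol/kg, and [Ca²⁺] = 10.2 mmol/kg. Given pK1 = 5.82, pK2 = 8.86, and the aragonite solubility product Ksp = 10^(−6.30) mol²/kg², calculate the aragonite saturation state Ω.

α₂ = 1 / (1 + [H⁺]/K2 + [H⁺]²/(K1K2)) = 1 / (1 + 10^+0.64 + 10^-1.76)
   = 1 / (1 + 4.3652 + 0.017378) = 1/5.3825 = 0.1858
[CO3²⁻] = α₂ × DIC = 0.1858 × 2.22 = 0.4124 mmol/kg
Ksp = 10^(−6.30) = 5.012×10^-7
Ω = [Ca²⁺][CO3²⁻]/Ksp = (10.2×10^-3)(4.124×10^-4) / 5.012×10^-7 = 8.39

Ω = 8.39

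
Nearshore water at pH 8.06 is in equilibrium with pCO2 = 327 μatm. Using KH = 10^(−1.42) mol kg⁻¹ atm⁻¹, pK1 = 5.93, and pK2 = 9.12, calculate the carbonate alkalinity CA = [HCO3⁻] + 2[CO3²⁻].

CA = 1.97 mmol/kg

[CO2*] = KH · pCO2 = 10^(−1.42) × 327×10^-6 = 1.243×10^-5 mol/kg
α₀ = 1/(1 + K1/[H⁺] + K1K2/[H⁺]²) = 1/(1 + 10^+2.13 + 10^+1.07) = 0.006773
DIC = [CO2*]/α₀ = 1.243×10^-5 / 0.006773 = 1.836 mmol/kg
CA = (α₁ + 2α₂)·DIC = (0.9137 + 2×0.07958) × 1.836 = 1.97 mmol/kg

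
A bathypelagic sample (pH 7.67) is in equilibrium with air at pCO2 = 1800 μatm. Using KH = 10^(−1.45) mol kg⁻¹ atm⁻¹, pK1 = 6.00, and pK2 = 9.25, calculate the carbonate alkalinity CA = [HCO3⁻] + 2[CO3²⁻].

CA = 3.14 mmol/kg

[CO2*] = KH · pCO2 = 10^(−1.45) × 1800×10^-6 = 6.387×10^-5 mol/kg
α₀ = 1/(1 + K1/[H⁺] + K1K2/[H⁺]²) = 1/(1 + 10^+1.67 + 10^+0.09) = 0.02041
DIC = [CO2*]/α₀ = 6.387×10^-5 / 0.02041 = 3.130 mmol/kg
CA = (α₁ + 2α₂)·DIC = (0.9545 + 2×0.02511) × 3.130 = 3.14 mmol/kg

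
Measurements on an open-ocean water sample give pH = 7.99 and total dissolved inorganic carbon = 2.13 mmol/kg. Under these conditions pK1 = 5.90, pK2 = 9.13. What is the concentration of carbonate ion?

[CO3²⁻] = 0.143 mmol/kg

α₂ = 1 / (1 + [H⁺]/K2 + [H⁺]²/(K1K2)) = 1 / (1 + 10^+1.14 + 10^-0.95)
   = 1 / (1 + 13.804 + 0.11220) = 1/14.916 = 0.06704
[CO3²⁻] = α₂ × DIC = 0.06704 × 2.13 = 0.143 mmol/kg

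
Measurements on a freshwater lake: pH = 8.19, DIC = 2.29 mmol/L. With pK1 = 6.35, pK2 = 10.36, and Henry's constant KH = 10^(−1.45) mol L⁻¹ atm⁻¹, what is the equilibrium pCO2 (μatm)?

pCO2 = 914 μatm

α₀ = 1 / (1 + K1/[H⁺] + K1K2/[H⁺]²) = 1 / (1 + 10^+1.84 + 10^-0.33)
   = 1 / (1 + 69.183 + 0.46774) = 1/70.651 = 0.01415
[CO2*] = α₀ × DIC = 0.01415 × 2.29 = 0.03241 mmol/L
pCO2 = [CO2*]/KH = 3.241×10^-5 / 3.548×10^-2 = 914 μatm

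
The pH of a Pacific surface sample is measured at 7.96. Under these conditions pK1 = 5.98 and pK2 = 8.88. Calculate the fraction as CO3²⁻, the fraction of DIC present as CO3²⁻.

α₂ = 1 / (1 + [H⁺]/K2 + [H⁺]²/(K1K2)) = 1 / (1 + 10^+0.92 + 10^-1.06)
   = 1 / (1 + 8.3176 + 0.087096) = 1/9.4047 = 0.1063

α₂ = 0.106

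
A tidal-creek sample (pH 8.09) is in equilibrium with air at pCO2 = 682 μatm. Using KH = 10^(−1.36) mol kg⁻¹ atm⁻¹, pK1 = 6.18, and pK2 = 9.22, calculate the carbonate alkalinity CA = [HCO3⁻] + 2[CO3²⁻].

CA = 2.78 mmol/kg

[CO2*] = KH · pCO2 = 10^(−1.36) × 682×10^-6 = 2.977×10^-5 mol/kg
α₀ = 1/(1 + K1/[H⁺] + K1K2/[H⁺]²) = 1/(1 + 10^+1.91 + 10^+0.78) = 0.01132
DIC = [CO2*]/α₀ = 2.977×10^-5 / 0.01132 = 2.629 mmol/kg
CA = (α₁ + 2α₂)·DIC = (0.9204 + 2×0.06823) × 2.629 = 2.78 mmol/kg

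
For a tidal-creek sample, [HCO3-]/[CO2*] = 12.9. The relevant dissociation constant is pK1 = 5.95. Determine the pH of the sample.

From K1 = [H⁺][HCO3-]/[CO2*]:  pH = pK1 + log₁₀([HCO3-]/[CO2*])
log₁₀(12.9) = +1.111
pH = 5.95 + (+1.111) = 7.06

pH = 7.06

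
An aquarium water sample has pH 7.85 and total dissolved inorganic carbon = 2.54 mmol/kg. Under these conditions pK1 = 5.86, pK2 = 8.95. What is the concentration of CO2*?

[CO2*] = 0.0239 mmol/kg

α₀ = 1 / (1 + K1/[H⁺] + K1K2/[H⁺]²) = 1 / (1 + 10^+1.99 + 10^+0.89)
   = 1 / (1 + 97.724 + 7.7625) = 1/106.49 = 0.009391
[CO2*] = α₀ × DIC = 0.009391 × 2.54 = 0.0239 mmol/kg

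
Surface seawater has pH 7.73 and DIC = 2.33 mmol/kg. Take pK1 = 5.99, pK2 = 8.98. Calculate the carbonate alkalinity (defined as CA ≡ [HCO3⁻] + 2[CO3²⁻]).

CA = [HCO3⁻] + 2[CO3²⁻] = (α₁ + 2α₂)·DIC
At pH 7.73: [H⁺]/K1 = 10^-1.74 = 0.018197, K2/[H⁺] = 10^-1.25 = 0.056234
α₁ = 1/(1 + 0.018197 + 0.056234) = 1/1.0744 = 0.9307; α₂ = α₁·K2/[H⁺] = 0.05234
α₁ + 2α₂ = 1.0354
CA = 1.0354 × 2.33 = 2.41 mmol/kg

CA = 2.41 mmol/kg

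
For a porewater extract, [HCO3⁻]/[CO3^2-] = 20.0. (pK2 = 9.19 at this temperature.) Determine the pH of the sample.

pH = 7.89

From K2 = [H⁺][CO3^2-]/[HCO3⁻]:  pH = pK2 − log₁₀([HCO3⁻]/[CO3^2-])
log₁₀(20.0) = +1.301
pH = 9.19 − (+1.301) = 7.89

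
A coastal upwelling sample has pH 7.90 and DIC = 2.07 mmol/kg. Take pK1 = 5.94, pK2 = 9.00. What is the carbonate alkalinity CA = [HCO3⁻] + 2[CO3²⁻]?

CA = [HCO3⁻] + 2[CO3²⁻] = (α₁ + 2α₂)·DIC
At pH 7.90: [H⁺]/K1 = 10^-1.96 = 0.010965, K2/[H⁺] = 10^-1.10 = 0.079433
α₁ = 1/(1 + 0.010965 + 0.079433) = 1/1.0904 = 0.9171; α₂ = α₁·K2/[H⁺] = 0.07285
α₁ + 2α₂ = 1.0628
CA = 1.0628 × 2.07 = 2.20 mmol/kg

CA = 2.20 mmol/kg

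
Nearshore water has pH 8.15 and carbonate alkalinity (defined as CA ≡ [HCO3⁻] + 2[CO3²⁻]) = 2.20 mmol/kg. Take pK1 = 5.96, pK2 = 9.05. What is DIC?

DIC = 1.99 mmol/kg

CA = [HCO3⁻] + 2[CO3²⁻] = (α₁ + 2α₂)·DIC
At pH 8.15: [H⁺]/K1 = 10^-2.19 = 0.0064565, K2/[H⁺] = 10^-0.90 = 0.12589
α₁ = 1/(1 + 0.0064565 + 0.12589) = 1/1.1323 = 0.8831; α₂ = α₁·K2/[H⁺] = 0.1112
α₁ + 2α₂ = 1.1055
DIC = CA / (α₁ + 2α₂) = 2.20 / 1.1055 = 1.99 mmol/kg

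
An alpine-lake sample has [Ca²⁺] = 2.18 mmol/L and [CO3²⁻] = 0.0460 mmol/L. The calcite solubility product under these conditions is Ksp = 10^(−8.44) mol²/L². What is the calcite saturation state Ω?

Ksp = 10^(−8.44) = 3.631×10^-9
Ω = [Ca²⁺][CO3²⁻]/Ksp = (2.18×10^-3)(0.0460×10^-3) / 3.631×10^-9 = 27.6

Ω = 27.6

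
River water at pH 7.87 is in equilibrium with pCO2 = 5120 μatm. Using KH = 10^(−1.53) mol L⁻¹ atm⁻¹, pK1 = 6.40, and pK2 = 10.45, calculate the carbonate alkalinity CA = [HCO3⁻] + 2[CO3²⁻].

CA = 4.48 mmol/L

[CO2*] = KH · pCO2 = 10^(−1.53) × 5120×10^-6 = 1.511×10^-4 mol/L
α₀ = 1/(1 + K1/[H⁺] + K1K2/[H⁺]²) = 1/(1 + 10^+1.47 + 10^-1.11) = 0.03269
DIC = [CO2*]/α₀ = 1.511×10^-4 / 0.03269 = 4.622 mmol/L
CA = (α₁ + 2α₂)·DIC = (0.9648 + 2×0.002538) × 4.622 = 4.48 mmol/L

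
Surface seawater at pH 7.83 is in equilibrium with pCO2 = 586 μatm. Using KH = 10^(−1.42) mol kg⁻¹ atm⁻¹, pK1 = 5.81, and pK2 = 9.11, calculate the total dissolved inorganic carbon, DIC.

DIC = 2.48 mmol/kg

[CO2*] = KH · pCO2 = 10^(−1.42) × 586×10^-6 = 2.228×10^-5 mol/kg
α₀ = 1/(1 + K1/[H⁺] + K1K2/[H⁺]²) = 1/(1 + 10^+2.02 + 10^+0.74) = 0.008992
DIC = [CO2*]/α₀ = 2.228×10^-5 / 0.008992 = 2.48 mmol/kg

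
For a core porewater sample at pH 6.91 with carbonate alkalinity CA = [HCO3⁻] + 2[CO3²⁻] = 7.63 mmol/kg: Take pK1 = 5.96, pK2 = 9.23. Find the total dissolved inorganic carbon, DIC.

DIC = 8.44 mmol/kg

CA = [HCO3⁻] + 2[CO3²⁻] = (α₁ + 2α₂)·DIC
At pH 6.91: [H⁺]/K1 = 10^-0.95 = 0.11220, K2/[H⁺] = 10^-2.32 = 0.0047863
α₁ = 1/(1 + 0.11220 + 0.0047863) = 1/1.1170 = 0.8953; α₂ = α₁·K2/[H⁺] = 0.004285
α₁ + 2α₂ = 0.9038
DIC = CA / (α₁ + 2α₂) = 7.63 / 0.9038 = 8.44 mmol/kg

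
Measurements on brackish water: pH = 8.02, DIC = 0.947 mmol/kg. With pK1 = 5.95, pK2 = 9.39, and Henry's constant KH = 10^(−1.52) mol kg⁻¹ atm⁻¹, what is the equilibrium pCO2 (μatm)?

α₀ = 1 / (1 + K1/[H⁺] + K1K2/[H⁺]²) = 1 / (1 + 10^+2.07 + 10^+0.70)
   = 1 / (1 + 117.49 + 5.0119) = 1/123.50 = 0.008097
[CO2*] = α₀ × DIC = 0.008097 × 0.947 = 0.007668 mmol/kg = 7.668 μmol/kg
pCO2 = [CO2*]/KH = 7.668×10^-6 / 3.020×10^-2 = 254 μatm

pCO2 = 254 μatm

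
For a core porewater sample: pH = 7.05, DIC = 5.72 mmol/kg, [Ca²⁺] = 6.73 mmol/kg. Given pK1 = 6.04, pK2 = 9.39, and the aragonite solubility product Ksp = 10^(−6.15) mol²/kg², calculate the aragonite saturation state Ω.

α₂ = 1 / (1 + [H⁺]/K2 + [H⁺]²/(K1K2)) = 1 / (1 + 10^+2.34 + 10^+1.33)
   = 1 / (1 + 218.78 + 21.380) = 1/241.16 = 0.004147
[CO3²⁻] = α₂ × DIC = 0.004147 × 5.72 = 0.02372 mmol/kg
Ksp = 10^(−6.15) = 7.079×10^-7
Ω = [Ca²⁺][CO3²⁻]/Ksp = (6.73×10^-3)(2.372×10^-5) / 7.079×10^-7 = 0.225

Ω = 0.225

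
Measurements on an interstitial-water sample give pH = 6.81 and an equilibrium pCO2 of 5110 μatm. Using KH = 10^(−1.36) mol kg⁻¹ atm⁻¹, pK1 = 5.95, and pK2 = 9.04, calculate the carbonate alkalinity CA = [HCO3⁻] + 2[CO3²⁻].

[CO2*] = KH · pCO2 = 10^(−1.36) × 5110×10^-6 = 2.231×10^-4 mol/kg
α₀ = 1/(1 + K1/[H⁺] + K1K2/[H⁺]²) = 1/(1 + 10^+0.86 + 10^-1.37) = 0.1207
DIC = [CO2*]/α₀ = 2.231×10^-4 / 0.1207 = 1.848 mmol/kg
CA = (α₁ + 2α₂)·DIC = (0.8742 + 2×0.005148) × 1.848 = 1.63 mmol/kg

CA = 1.63 mmol/kg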